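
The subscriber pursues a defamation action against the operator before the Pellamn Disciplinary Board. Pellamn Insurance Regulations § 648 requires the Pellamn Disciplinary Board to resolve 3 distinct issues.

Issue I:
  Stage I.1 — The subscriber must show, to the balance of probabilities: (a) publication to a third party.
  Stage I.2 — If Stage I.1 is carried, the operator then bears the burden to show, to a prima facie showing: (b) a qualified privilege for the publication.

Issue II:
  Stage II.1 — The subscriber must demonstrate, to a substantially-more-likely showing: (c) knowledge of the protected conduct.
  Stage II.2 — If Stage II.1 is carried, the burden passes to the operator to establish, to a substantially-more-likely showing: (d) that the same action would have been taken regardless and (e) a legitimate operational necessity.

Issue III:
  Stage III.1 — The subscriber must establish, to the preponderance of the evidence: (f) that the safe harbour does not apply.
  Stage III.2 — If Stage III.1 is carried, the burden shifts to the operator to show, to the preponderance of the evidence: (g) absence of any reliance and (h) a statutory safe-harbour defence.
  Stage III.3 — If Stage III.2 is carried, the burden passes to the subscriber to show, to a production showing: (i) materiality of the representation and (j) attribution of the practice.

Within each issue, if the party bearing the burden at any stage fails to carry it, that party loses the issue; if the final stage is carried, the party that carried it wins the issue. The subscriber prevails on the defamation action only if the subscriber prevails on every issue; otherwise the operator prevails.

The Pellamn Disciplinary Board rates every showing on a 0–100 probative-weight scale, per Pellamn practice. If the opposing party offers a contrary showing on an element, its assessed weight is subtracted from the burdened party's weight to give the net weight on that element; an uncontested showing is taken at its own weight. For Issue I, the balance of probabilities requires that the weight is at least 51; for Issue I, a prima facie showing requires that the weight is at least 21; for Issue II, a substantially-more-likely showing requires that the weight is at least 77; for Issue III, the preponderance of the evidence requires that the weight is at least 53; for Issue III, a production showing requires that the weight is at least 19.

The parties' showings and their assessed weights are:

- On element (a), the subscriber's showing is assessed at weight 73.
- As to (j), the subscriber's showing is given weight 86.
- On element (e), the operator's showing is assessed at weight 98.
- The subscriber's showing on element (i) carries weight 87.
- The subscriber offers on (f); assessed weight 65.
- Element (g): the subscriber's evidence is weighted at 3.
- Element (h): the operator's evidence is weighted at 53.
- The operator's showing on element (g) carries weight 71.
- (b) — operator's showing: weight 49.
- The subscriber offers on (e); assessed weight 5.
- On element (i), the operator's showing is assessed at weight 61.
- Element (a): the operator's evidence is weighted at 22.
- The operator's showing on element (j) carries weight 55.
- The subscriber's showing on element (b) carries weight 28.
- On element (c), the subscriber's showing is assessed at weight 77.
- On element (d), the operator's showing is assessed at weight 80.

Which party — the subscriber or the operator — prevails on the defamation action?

operator

— Issue I —
At Stage I.1 the subscriber must meet the balance of probabilities (weight is at least 51): on (a) the weight is 73 less the opposing 22 gives net 51, ≥ 51, so (a) meets the standard.
  Stage I.1 is satisfied; the onus moves to the operator.
At Stage I.2 the operator must meet a prima facie showing (weight is at least 21): on (b) the weight is 49 less the opposing 28 gives net 21, which does reach 21, so (b) meets the standard.
  All elements met at the final stage.
All stages carried — the operator prevails on this issue.
— Issue II —
Stage II.1 — burden on subscriber; standard: a substantially-more-likely showing (weight is at least 77).
    (c): 77 ≥ 77 [met]
  Stage II.1 is satisfied; the onus moves to the operator.
Stage II.2 — burden on operator; standard: a substantially-more-likely showing (weight is at least 77).
    (d): 80 ≥ 77 [met]
    (e): 98 − 5 = 93 ≥ 77 [met]
  Stage II.2 carried; the final stage is satisfied.
Every stage carried; the operator prevails on this issue.
— Issue III —
At Stage III.1 the subscriber must meet the preponderance of the evidence (weight is at least 53): on (f) the weight is 65, which does reach 53, so (f) meets the standard.
  Stage III.1 is satisfied; the onus moves to the operator.
At Stage III.2 the operator must meet the preponderance of the evidence (weight is at least 53): on (g) the weight is 71 less the opposing 3 gives net 68, which does reach 53, so (g) meets the standard; on (h) the weight is 53, ≥ 53, so (h) meets the standard.
  Stage III.2 carried; the burden shifts to the subscriber.
At Stage III.3 the subscriber must meet a production showing (weight is at least 19): on (i) the weight is 87 less the opposing 61 gives net 26, which does reach 19, so (i) meets the standard; on (j) the weight is 86 less the opposing 55 gives net 31, ≥ 19, so (j) meets the standard.
  The subscriber carries the last stage.
All stages carried — the subscriber prevails on this issue.
Per-issue: Issue I → operator; Issue II → operator; Issue III → subscriber. The subscriber must prevail on every issue; overall, the operator prevails.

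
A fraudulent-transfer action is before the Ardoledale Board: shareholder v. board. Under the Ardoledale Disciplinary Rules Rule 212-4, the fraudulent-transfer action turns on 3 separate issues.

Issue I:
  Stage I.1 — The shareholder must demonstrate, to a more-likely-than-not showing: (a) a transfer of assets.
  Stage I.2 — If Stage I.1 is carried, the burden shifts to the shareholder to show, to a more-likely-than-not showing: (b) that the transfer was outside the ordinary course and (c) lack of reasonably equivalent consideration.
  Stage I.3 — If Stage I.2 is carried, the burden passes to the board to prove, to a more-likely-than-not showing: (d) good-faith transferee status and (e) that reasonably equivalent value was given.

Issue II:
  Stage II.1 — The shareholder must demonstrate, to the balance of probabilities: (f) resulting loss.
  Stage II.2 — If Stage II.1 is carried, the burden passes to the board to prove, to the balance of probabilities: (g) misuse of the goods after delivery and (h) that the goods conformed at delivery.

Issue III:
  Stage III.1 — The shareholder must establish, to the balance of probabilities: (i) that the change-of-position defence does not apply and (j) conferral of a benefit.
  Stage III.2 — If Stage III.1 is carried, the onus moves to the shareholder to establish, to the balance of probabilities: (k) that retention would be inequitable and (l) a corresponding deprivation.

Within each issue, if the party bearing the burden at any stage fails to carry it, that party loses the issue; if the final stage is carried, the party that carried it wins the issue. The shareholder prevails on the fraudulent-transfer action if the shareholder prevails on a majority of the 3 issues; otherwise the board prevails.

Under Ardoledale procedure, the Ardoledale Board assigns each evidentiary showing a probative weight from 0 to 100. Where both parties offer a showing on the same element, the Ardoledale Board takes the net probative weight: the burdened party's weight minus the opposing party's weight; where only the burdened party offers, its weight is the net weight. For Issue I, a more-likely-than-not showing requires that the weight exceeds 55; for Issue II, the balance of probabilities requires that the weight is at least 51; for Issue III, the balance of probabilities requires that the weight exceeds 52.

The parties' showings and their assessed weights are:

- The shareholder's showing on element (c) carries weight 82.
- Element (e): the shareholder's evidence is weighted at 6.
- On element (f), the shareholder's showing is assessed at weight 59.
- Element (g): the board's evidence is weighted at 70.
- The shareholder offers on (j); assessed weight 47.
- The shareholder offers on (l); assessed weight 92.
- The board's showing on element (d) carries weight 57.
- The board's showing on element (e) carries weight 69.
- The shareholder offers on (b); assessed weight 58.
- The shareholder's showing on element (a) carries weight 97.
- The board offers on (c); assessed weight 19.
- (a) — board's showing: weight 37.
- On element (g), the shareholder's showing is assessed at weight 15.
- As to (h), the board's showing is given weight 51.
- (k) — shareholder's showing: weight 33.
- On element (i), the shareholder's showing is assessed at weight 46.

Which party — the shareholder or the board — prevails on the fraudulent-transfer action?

board

— Issue I —
Stage I.1 (shareholder, a more-likely-than-not showing, weight exceeds 55): (a) net 97−37=60 > 55 — meets.
  Stage I.1 carried; the burden remains with the shareholder.
Stage I.2 (shareholder, a more-likely-than-not showing, weight exceeds 55): (b) 58 > 55 — meets; (c) net 82−19=63 > 55 — meets.
  The shareholder carries Stage I.2; the board now bears the burden.
Stage I.3 (board, a more-likely-than-not showing, weight exceeds 55): (d) 57 > 55 — meets; (e) net 69−6=63 > 55 — meets.
  Stage I.3 carried; the final stage is satisfied.
With every stage satisfied, the board prevails on this issue.
— Issue II —
Stage II.1 (shareholder, the balance of probabilities, weight is at least 51): (f) 59 ≥ 51 — meets.
  Stage II.1 is satisfied; the onus moves to the board.
Stage II.2 (board, the balance of probabilities, weight is at least 51): (g) net 70−15=55 ≥ 51 — meets; (h) 51 ≥ 51 — meets.
  Stage II.2 carried; the final stage is satisfied.
All stages carried — the board prevails on this issue.
— Issue III —
Stage III.1 — burden on shareholder; standard: the balance of probabilities (weight exceeds 52).
    (i): 46 ≤ 52 [not met]
    (j): 47 ≤ 52 [not met]
  The shareholder does not carry Stage III.1.
The analysis ends at Stage III.1; the board prevails on this issue.
Per-issue: Issue I → board; Issue II → board; Issue III → board. The shareholder must prevail on a majority of issues; overall, the board prevails.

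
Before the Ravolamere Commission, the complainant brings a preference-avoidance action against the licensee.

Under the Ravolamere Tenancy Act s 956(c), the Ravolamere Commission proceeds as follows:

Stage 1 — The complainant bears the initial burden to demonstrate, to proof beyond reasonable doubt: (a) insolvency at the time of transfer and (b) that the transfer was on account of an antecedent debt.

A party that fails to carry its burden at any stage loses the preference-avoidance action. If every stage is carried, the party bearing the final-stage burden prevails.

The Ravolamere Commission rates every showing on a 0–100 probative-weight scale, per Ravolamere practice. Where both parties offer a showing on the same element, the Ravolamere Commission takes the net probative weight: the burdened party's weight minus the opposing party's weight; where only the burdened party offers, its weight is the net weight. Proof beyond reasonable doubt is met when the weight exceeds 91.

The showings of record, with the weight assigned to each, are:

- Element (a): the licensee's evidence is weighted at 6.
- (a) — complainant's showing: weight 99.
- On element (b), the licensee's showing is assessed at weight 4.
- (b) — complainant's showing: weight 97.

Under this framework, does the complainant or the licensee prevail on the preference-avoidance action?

Stage 1 (complainant, proof beyond reasonable doubt, weight exceeds 91): (a) net 99−6=93 > 91 — meets; (b) net 97−4=93 > 91 — meets.
  All elements met at the final stage.
Every stage carried; the complainant prevails.

complainant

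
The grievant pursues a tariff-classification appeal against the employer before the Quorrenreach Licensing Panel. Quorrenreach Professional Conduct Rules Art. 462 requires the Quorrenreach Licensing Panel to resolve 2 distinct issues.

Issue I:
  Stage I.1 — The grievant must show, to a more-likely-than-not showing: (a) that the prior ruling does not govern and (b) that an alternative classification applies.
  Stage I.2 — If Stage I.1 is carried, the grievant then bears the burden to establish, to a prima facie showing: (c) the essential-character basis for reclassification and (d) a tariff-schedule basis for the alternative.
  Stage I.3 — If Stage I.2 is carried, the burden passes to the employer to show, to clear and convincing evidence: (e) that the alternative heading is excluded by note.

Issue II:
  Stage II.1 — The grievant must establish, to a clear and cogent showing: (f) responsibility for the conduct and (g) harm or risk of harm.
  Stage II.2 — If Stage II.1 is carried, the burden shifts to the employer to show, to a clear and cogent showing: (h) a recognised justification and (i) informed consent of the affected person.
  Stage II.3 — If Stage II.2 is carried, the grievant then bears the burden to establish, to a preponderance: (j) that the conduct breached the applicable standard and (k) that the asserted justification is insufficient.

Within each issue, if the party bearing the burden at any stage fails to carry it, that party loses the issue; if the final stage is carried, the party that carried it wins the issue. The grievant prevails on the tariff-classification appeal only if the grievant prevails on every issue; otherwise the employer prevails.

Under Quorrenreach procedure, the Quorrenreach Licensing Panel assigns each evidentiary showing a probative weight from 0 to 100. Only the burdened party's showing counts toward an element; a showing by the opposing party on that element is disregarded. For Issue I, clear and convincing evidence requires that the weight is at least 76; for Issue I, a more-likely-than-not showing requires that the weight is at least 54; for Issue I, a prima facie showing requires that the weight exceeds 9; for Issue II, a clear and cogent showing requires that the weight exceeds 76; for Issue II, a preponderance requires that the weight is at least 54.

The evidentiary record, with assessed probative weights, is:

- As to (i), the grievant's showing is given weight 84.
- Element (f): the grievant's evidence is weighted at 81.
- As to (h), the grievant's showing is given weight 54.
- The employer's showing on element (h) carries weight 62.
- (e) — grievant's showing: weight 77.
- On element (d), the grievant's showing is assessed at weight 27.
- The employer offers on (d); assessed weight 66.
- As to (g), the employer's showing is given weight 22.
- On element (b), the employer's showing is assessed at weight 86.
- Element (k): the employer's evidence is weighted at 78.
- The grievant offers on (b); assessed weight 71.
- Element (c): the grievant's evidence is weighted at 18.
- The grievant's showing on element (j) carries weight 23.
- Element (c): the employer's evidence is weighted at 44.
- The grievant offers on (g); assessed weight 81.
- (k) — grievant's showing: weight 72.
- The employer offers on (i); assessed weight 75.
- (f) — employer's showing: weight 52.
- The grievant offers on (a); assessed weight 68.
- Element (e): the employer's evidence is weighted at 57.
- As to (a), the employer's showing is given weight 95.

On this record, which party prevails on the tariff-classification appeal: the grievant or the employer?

grievant

— Issue I —
Stage I.1 (grievant, a more-likely-than-not showing, weight is at least 54): (a) 68 (employer's 95 disregarded) ≥ 54 — meets; (b) 71 (employer's 86 disregarded) ≥ 54 — meets.
  Stage I.1 carried; the burden remains with the grievant.
Stage I.2 (grievant, a prima facie showing, weight exceeds 9): (c) 18 (employer's 44 disregarded) > 9 — meets; (d) 27 (employer's 66 disregarded) > 9 — meets.
  Stage I.2 carried; the burden shifts to the employer.
Stage I.3 (employer, clear and convincing evidence, weight is at least 76): (e) 57 (grievant's 77 disregarded) < 76 — fails.
  Stage I.3 not carried; the employer fails its burden.
So the grievant prevails on this issue.
— Issue II —
Stage II.1 — burden on grievant; standard: a clear and cogent showing (weight exceeds 76).
    (f): 81 (employer's 52 disregarded) > 76 [met]
    (g): 81 (employer's 22 disregarded) > 76 [met]
  Stage II.1 is satisfied; the onus moves to the employer.
Stage II.2 — burden on employer; standard: a clear and cogent showing (weight exceeds 76).
    (h): 62 (grievant's 54 disregarded) ≤ 76 [not met]
    (i): 75 (grievant's 84 disregarded) ≤ 76 [not met]
  Not every element is met, so the employer fails to carry Stage II.2.
So the grievant prevails on this issue.
Per-issue: Issue I → grievant; Issue II → grievant. The grievant must prevail on every issue; overall, the grievant prevails.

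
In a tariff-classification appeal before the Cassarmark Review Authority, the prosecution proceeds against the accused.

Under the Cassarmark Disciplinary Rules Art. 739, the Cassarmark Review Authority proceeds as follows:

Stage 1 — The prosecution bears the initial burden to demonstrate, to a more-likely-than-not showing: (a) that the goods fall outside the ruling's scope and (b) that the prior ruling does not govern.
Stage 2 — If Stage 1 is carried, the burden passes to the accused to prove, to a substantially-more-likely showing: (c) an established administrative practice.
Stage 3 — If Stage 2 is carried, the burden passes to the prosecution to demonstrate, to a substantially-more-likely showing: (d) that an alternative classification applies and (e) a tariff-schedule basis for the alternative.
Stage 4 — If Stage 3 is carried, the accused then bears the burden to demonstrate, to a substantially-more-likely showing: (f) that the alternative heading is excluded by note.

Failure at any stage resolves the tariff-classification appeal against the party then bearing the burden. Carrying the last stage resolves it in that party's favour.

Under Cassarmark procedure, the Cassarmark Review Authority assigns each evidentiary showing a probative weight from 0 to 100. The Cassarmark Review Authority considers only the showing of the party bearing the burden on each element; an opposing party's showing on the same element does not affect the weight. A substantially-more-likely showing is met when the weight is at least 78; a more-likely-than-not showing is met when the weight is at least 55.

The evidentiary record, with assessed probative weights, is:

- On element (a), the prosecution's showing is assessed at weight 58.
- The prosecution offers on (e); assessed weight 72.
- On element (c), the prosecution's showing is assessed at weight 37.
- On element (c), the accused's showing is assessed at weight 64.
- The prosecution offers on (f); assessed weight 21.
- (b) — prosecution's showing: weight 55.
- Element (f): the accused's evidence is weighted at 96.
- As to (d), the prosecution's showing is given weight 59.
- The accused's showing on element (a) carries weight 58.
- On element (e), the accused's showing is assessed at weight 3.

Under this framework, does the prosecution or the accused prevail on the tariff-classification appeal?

Stage 1 (prosecution, a more-likely-than-not showing, weight is at least 55): (a) 58 (accused's 58 disregarded) ≥ 55 — meets; (b) 55 ≥ 55 — meets.
  Stage 1 carried; the burden shifts to the accused.
Stage 2 (accused, a substantially-more-likely showing, weight is at least 78): (c) 64 (prosecution's 37 disregarded) < 78 — fails.
  Not every element is met, so the accused fails to carry Stage 2.
So the prosecution prevails.

prosecution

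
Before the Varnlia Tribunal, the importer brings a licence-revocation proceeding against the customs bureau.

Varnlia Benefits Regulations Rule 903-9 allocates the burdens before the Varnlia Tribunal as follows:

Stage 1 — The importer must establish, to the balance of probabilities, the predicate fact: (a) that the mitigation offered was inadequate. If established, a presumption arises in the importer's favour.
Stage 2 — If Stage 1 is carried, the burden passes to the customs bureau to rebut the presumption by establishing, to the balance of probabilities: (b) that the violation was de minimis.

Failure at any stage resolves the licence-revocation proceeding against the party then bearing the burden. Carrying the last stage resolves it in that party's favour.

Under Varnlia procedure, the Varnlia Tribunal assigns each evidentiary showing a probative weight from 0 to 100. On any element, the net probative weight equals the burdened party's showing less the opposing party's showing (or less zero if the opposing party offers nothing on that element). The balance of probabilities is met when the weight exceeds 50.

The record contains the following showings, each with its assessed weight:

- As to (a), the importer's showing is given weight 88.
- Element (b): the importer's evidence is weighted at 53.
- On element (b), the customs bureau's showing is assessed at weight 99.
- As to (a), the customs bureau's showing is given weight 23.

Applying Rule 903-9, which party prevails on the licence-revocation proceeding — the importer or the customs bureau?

importer

Stage 1 — burden on importer; standard: the balance of probabilities (weight exceeds 50).
    (a): 88 − 23 = 65 > 50 [met]
  All elements met. The burden passes to the customs bureau.
Stage 2 — burden on customs bureau; standard: the balance of probabilities (weight exceeds 50).
    (b): 99 − 53 = 46 ≤ 50 [not met]
  Stage 2 not carried; the customs bureau fails its burden.
The analysis ends at Stage 2; the importer prevails.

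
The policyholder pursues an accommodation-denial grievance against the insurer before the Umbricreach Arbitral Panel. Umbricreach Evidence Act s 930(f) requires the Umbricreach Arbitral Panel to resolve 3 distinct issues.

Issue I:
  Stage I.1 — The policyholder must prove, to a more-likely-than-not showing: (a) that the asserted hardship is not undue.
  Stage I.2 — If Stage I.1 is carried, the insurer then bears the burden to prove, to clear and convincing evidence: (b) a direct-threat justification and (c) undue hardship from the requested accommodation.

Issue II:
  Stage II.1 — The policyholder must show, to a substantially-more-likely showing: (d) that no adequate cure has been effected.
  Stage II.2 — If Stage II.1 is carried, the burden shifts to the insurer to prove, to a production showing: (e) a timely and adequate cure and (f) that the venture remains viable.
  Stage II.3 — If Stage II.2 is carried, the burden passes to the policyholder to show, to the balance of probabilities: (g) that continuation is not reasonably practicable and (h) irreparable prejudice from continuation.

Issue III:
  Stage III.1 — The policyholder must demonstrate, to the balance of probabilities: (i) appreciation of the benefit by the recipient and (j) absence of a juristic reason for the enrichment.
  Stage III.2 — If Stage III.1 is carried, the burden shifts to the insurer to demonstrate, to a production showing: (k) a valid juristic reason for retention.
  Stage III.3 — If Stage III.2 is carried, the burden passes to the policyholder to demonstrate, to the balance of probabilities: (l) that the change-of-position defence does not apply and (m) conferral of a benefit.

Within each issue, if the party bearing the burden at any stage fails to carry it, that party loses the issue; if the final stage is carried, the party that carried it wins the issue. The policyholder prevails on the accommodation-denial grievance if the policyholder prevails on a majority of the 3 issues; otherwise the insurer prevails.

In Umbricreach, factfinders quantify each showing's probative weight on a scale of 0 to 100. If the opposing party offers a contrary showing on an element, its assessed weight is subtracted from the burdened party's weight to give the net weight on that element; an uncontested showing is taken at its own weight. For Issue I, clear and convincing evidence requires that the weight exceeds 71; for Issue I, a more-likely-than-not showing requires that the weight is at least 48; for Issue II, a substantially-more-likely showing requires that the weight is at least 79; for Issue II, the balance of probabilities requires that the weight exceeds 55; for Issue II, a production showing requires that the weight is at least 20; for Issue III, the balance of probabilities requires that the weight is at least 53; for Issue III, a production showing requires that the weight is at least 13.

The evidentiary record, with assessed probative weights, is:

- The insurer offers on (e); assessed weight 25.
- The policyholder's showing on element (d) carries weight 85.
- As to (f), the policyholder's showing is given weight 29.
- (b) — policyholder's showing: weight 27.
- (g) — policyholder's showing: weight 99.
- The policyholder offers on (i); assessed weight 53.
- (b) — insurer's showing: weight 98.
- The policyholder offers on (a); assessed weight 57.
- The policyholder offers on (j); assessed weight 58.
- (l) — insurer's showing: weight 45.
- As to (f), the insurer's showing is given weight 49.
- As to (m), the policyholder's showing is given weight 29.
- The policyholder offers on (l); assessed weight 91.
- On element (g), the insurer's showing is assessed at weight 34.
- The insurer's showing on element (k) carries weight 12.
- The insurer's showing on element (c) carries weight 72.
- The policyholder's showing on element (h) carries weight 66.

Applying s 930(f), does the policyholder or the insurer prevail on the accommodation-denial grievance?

— Issue I —
Stage I.1 (policyholder, a more-likely-than-not showing, weight is at least 48): (a) 57 ≥ 48 — meets.
  Stage I.1 carried; the burden shifts to the insurer.
Stage I.2 (insurer, clear and convincing evidence, weight exceeds 71): (b) net 98−27=71 ≤ 71 — fails; (c) 72 > 71 — meets.
  Stage I.2 not carried; the insurer fails its burden.
The policyholder prevails on this issue.
— Issue II —
At Stage II.1 the policyholder must meet a substantially-more-likely showing (weight is at least 79): on (d) the weight is 85, which does reach 79, so (d) meets the standard.
  All elements met. The burden passes to the insurer.
At Stage II.2 the insurer must meet a production showing (weight is at least 20): on (e) the weight is 25, which does reach 20, so (e) meets the standard; on (f) the weight is 49 less the opposing 29 gives net 20, ≥ 20, so (f) meets the standard.
  Stage II.2 is satisfied; the onus moves to the policyholder.
At Stage II.3 the policyholder must meet the balance of probabilities (weight exceeds 55): on (g) the weight is 99 less the opposing 34 gives net 65, > 55, so (g) meets the standard; on (h) the weight is 66, which does exceed 55, so (h) meets the standard.
  All elements met at the final stage.
All stages carried — the policyholder prevails on this issue.
— Issue III —
At Stage III.1 the policyholder must meet the balance of probabilities (weight is at least 53): on (i) the weight is 53, which does reach 53, so (i) meets the standard; on (j) the weight is 58, ≥ 53, so (j) meets the standard.
  Stage III.1 is satisfied; the onus moves to the insurer.
At Stage III.2 the insurer must meet a production showing (weight is at least 13): on (k) the weight is 12, < 13, so (k) does not meet the standard.
  Not every element is met, so the insurer fails to carry Stage III.2.
The analysis ends at Stage III.2; the policyholder prevails on this issue.
Per-issue: Issue I → policyholder; Issue II → policyholder; Issue III → policyholder. The policyholder must prevail on a majority of issues; overall, the policyholder prevails.

policyholder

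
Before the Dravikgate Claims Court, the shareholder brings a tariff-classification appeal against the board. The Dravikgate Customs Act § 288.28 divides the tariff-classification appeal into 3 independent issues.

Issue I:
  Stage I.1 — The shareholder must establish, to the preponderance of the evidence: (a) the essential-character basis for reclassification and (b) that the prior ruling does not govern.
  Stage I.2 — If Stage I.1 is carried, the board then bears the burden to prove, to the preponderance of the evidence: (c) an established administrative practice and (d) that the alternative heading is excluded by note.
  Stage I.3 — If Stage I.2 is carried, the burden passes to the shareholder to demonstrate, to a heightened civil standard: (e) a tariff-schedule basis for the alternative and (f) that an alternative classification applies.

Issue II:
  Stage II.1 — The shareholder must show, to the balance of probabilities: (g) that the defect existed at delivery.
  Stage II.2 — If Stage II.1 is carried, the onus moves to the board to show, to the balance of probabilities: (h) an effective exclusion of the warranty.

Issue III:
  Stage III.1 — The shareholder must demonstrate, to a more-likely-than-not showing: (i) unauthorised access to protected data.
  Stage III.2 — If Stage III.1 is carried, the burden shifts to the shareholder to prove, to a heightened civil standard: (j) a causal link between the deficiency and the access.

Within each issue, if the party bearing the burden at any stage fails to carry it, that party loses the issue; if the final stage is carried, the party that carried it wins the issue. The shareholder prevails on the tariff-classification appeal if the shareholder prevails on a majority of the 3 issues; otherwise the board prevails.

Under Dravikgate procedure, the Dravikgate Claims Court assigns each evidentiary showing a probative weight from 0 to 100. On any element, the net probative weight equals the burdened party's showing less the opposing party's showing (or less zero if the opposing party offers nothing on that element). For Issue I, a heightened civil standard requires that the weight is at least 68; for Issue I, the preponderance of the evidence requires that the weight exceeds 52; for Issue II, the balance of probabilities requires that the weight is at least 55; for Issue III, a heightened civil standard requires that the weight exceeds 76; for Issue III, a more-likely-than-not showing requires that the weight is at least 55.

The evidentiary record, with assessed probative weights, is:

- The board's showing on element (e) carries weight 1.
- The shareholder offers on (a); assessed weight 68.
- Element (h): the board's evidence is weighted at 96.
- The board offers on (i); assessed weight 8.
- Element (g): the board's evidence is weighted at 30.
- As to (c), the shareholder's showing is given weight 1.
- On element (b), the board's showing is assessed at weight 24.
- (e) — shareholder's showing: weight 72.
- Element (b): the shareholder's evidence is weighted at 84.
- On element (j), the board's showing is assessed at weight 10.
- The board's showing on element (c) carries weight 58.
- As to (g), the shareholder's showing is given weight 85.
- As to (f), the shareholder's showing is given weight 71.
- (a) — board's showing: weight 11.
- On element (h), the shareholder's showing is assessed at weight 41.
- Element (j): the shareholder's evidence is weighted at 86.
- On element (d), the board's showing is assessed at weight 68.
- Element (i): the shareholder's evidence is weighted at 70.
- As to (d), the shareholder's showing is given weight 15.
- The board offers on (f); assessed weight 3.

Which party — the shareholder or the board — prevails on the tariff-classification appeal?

board

— Issue I —
Stage I.1 (shareholder, the preponderance of the evidence, weight exceeds 52): (a) net 68−11=57 > 52 — meets; (b) net 84−24=60 > 52 — meets.
  All elements met. The burden passes to the board.
Stage I.2 (board, the preponderance of the evidence, weight exceeds 52): (c) net 58−1=57 > 52 — meets; (d) net 68−15=53 > 52 — meets.
  The board carries Stage I.2; the shareholder now bears the burden.
Stage I.3 (shareholder, a heightened civil standard, weight is at least 68): (e) net 72−1=71 ≥ 68 — meets; (f) net 71−3=68 ≥ 68 — meets.
  All elements met at the final stage.
All stages carried — the shareholder prevails on this issue.
— Issue II —
Stage II.1 (shareholder, the balance of probabilities, weight is at least 55): (g) net 85−30=55 ≥ 55 — meets.
  All elements met. The burden passes to the board.
Stage II.2 (board, the balance of probabilities, weight is at least 55): (h) net 96−41=55 ≥ 55 — meets.
  The board carries the last stage.
With every stage satisfied, the board prevails on this issue.
— Issue III —
Stage III.1 (shareholder, a more-likely-than-not showing, weight is at least 55): (i) net 70−8=62 ≥ 55 — meets.
  Stage III.1 carried; the burden remains with the shareholder.
Stage III.2 (shareholder, a heightened civil standard, weight exceeds 76): (j) net 86−10=76 ≤ 76 — fails.
  The shareholder does not carry Stage III.2.
The analysis ends at Stage III.2; the board prevails on this issue.
Per-issue: Issue I → shareholder; Issue II → board; Issue III → board. The shareholder must prevail on a majority of issues; overall, the board prevails.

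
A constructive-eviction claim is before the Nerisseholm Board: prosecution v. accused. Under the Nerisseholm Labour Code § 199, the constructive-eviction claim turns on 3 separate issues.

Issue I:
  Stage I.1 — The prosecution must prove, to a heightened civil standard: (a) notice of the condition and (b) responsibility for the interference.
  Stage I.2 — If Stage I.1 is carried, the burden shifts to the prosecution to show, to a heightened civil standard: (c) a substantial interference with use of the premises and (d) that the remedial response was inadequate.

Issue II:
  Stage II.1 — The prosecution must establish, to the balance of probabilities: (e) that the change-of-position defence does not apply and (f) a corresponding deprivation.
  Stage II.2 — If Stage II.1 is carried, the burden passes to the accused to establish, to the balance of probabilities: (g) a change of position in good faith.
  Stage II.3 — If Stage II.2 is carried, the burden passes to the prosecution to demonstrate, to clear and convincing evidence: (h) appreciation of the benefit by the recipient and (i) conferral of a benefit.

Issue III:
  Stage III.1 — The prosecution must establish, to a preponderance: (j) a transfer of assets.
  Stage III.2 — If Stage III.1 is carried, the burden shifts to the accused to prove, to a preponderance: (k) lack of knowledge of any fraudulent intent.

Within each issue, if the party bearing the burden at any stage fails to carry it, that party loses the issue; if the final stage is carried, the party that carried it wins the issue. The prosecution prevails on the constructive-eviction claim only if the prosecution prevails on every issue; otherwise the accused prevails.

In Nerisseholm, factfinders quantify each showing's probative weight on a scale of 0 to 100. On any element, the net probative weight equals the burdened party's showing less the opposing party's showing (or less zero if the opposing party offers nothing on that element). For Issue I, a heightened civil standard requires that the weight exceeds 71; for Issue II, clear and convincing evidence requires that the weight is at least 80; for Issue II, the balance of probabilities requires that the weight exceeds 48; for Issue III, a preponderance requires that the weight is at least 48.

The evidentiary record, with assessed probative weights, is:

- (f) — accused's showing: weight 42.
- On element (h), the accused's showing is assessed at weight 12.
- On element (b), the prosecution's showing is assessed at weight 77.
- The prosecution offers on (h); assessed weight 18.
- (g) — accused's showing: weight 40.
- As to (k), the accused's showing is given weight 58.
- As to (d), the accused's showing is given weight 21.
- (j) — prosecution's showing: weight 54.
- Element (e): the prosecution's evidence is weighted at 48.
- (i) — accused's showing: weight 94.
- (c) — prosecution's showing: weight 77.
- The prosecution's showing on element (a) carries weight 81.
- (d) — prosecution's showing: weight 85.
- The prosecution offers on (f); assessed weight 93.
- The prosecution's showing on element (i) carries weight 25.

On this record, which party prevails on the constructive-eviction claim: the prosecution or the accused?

accused

— Issue I —
Stage I.1 (prosecution, a heightened civil standard, weight exceeds 71): (a) 81 > 71 — meets; (b) 77 > 71 — meets.
  All elements met. The prosecution retains the burden for Stage I.2.
Stage I.2 (prosecution, a heightened civil standard, weight exceeds 71): (c) 77 > 71 — meets; (d) net 85−21=64 ≤ 71 — fails.
  Not every element is met, so the prosecution fails to carry Stage I.2.
So the accused prevails on this issue.
— Issue II —
Stage II.1 — burden on prosecution; standard: the balance of probabilities (weight exceeds 48).
    (e): 48 ≤ 48 [not met]
    (f): 93 − 42 = 51 > 48 [met]
  Not every element is met, so the prosecution fails to carry Stage II.1.
So the accused prevails on this issue.
— Issue III —
Stage III.1 (prosecution, a preponderance, weight is at least 48): (j) 54 ≥ 48 — meets.
  All elements met. The burden passes to the accused.
Stage III.2 (accused, a preponderance, weight is at least 48): (k) 58 ≥ 48 — meets.
  The accused carries the last stage.
All stages carried — the accused prevails on this issue.
Per-issue: Issue I → accused; Issue II → accused; Issue III → accused. The prosecution must prevail on every issue; overall, the accused prevails.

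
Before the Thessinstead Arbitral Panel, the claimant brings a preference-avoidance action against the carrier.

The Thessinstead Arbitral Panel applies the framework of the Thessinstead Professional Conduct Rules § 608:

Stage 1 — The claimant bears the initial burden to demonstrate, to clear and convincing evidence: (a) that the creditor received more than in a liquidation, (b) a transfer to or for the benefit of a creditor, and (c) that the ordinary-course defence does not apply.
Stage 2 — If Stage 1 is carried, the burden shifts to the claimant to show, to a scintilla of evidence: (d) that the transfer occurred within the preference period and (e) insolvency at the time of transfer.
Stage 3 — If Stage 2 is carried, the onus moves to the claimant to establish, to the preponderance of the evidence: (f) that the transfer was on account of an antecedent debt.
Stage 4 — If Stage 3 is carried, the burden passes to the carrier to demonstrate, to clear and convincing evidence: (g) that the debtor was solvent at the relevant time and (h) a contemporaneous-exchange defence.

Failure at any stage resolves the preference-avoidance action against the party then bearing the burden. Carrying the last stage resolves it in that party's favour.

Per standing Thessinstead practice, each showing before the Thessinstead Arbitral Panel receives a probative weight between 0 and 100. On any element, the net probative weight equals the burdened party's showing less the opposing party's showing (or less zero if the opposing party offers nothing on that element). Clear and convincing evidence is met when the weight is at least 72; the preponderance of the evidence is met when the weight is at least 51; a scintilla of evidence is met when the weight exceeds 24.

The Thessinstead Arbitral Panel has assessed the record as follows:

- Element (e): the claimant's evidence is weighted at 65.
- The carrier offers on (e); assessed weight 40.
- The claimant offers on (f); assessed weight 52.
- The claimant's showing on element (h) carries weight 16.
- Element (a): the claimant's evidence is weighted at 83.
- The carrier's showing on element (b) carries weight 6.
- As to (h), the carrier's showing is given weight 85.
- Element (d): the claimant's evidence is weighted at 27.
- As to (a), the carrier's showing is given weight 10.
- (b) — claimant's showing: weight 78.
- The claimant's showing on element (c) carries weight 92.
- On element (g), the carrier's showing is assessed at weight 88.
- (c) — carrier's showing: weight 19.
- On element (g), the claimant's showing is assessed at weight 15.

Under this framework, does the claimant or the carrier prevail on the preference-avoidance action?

claimant

At Stage 1 the claimant must meet clear and convincing evidence (weight is at least 72): on (a) the weight is 83 less the opposing 10 gives net 73, which does reach 72, so (a) meets the standard; on (b) the weight is 78 less the opposing 6 gives net 72, which does reach 72, so (b) meets the standard; on (c) the weight is 92 less the opposing 19 gives net 73, ≥ 72, so (c) meets the standard.
  All elements met. The claimant retains the burden for Stage 2.
At Stage 2 the claimant must meet a scintilla of evidence (weight exceeds 24): on (d) the weight is 27, > 24, so (d) meets the standard; on (e) the weight is 65 less the opposing 40 gives net 25, which does exceed 24, so (e) meets the standard.
  Stage 2 carried; the burden remains with the claimant.
At Stage 3 the claimant must meet the preponderance of the evidence (weight is at least 51): on (f) the weight is 52, ≥ 51, so (f) meets the standard.
  Stage 3 is satisfied; the onus moves to the carrier.
At Stage 4 the carrier must meet clear and convincing evidence (weight is at least 72): on (g) the weight is 88 less the opposing 15 gives net 73, which does reach 72, so (g) meets the standard; on (h) the weight is 85 less the opposing 16 gives net 69, which does not reach 72, so (h) does not meet the standard.
  Not every element is met, so the carrier fails to carry Stage 4.
The claimant prevails.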